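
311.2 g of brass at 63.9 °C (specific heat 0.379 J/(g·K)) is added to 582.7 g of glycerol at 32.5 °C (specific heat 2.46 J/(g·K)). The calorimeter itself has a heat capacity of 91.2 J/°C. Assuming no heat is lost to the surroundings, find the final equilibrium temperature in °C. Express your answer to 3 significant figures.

T_f = 34.8 °C

Heat lost by brass = heat gained by glycerol + calorimeter.
(311.2)(0.379)(63.9 − T) = [(582.7)(2.46) + 91.2](T − 32.5)
117.9448 (63.9 − T) = 1524.642 (T − 32.5)
7536.7 − 117.9448 T = 1524.642 T − 49551
57087.7 = 1642.5868 T
T = 34.75 °C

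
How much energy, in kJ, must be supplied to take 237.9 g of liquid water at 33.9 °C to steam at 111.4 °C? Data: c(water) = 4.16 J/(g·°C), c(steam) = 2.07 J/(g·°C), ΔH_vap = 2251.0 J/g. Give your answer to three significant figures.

q1 (heat water 33.9→100.0 °C): 237.9 × 4.16 × 66.1 = 65417 J
q2 (vaporize at 100 °C): 237.9 × 2251.0 = 535513 J
q3 (heat steam 100.0→111.4 °C): 237.9 × 2.07 × 11.4 = 5614 J
Total: 65417 + 535513 + 5614 = 606544 J = 607 kJ

q = 607 kJ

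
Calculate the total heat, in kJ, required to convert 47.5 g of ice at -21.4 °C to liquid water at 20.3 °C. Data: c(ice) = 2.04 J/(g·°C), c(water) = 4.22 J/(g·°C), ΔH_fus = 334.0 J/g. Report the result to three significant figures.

q1 (heat ice -21.4→0.0 °C): 47.5 × 2.04 × 21.4 = 2074 J
q2 (melt at 0 °C): 47.5 × 334.0 = 15865 J
q3 (heat water 0.0→20.3 °C): 47.5 × 4.22 × 20.3 = 4069 J
Total: 2074 + 15865 + 4069 = 22008 J = 22.0 kJ

q = 22.0 kJ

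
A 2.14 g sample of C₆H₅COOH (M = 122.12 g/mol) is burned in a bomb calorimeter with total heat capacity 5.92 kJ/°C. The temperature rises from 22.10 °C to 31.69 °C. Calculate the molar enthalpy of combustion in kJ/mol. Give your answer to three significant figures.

ΔT = 31.69 − 22.10 = 9.59 °C
q_cal = C_cal × ΔT = 5.92 × 9.59 = 56.7728 kJ
n = 2.14 / 122.12 = 0.01752 mol
q_rxn = −q_cal = -56.7728 kJ
ΔH = -56.7728 / 0.01752 = -3240 kJ/mol

ΔH = -3240 kJ/mol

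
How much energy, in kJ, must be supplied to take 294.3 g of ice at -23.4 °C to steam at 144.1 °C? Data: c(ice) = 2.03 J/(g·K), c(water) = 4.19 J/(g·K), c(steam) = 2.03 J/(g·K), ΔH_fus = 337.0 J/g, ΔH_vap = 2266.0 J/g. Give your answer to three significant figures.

q = 930 kJ

q1 (heat ice -23.4→0.0 °C): 294.3 × 2.03 × 23.4 = 13980 J
q2 (melt at 0 °C): 294.3 × 337.0 = 99179 J
q3 (heat water 0.0→100.0 °C): 294.3 × 4.19 × 100.0 = 123312 J
q4 (vaporize at 100 °C): 294.3 × 2266.0 = 666884 J
q5 (heat steam 100.0→144.1 °C): 294.3 × 2.03 × 44.1 = 26347 J
Total: 13980 + 99179 + 123312 + 666884 + 26347 = 929702 J = 930 kJ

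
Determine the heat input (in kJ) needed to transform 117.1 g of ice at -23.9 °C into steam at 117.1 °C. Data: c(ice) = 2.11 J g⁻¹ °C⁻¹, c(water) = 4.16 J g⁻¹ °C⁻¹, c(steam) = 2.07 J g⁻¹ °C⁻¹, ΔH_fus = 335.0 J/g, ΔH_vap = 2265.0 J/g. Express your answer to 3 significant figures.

q = 363 kJ

q1 (heat ice -23.9→0.0 °C): 117.1 × 2.11 × 23.9 = 5905 J
q2 (melt at 0 °C): 117.1 × 335.0 = 39229 J
q3 (heat water 0.0→100.0 °C): 117.1 × 4.16 × 100.0 = 48714 J
q4 (vaporize at 100 °C): 117.1 × 2265.0 = 265232 J
q5 (heat steam 100.0→117.1 °C): 117.1 × 2.07 × 17.1 = 4145 J
Total: 5905 + 39229 + 48714 + 265232 + 4145 = 363225 J = 363 kJ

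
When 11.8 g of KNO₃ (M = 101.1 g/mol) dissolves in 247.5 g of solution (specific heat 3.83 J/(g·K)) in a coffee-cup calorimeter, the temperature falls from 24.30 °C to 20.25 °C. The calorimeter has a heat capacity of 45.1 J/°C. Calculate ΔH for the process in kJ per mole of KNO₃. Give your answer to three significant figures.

ΔH = 34.5 kJ/mol

|ΔT| = |20.25 − 24.30| = 4.05 °C
|q_surr| = (247.5 × 3.83 + 45.1) × 4.05 = 993.025 × 4.05 = 4022 J
n(KNO₃) = 11.8 / 101.1 = 0.1167 mol
Temperature fell, so q_rxn = +|q_surr| = 4.022 kJ
ΔH = q_rxn / n = 34.46 kJ/mol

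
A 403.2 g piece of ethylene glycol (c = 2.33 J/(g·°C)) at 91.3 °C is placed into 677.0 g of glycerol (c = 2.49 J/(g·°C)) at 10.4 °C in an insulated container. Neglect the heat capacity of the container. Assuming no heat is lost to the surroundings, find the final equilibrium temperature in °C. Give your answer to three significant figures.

T_f = 39.4 °C

Heat lost by ethylene glycol = heat gained by glycerol.
(403.2)(2.33)(91.3 − T) = (677.0)(2.49)(T − 10.4)
939.456 (91.3 − T) = 1685.73 (T − 10.4)
85772 − 939.456 T = 1685.73 T − 17532
103304 = 2625.186 T
T = 39.35 °C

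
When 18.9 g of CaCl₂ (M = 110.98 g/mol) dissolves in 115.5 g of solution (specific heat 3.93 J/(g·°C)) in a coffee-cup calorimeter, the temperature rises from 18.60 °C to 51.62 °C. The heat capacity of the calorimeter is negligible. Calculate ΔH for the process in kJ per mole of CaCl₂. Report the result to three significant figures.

|ΔT| = |51.62 − 18.60| = 33.02 °C
|q_surr| = (115.5 × 3.93) × 33.02 = 453.915 × 33.02 = 14990 J
n(CaCl₂) = 18.9 / 110.98 = 0.1703 mol
Temperature rose, so q_rxn = −|q_surr| = -14.99 kJ
ΔH = q_rxn / n = -88.02 kJ/mol

ΔH = -88.0 kJ/mol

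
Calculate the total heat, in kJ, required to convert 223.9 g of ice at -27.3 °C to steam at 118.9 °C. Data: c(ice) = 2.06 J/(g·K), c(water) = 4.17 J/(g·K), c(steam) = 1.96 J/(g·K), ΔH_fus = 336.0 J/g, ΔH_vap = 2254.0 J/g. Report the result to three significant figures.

q1 (heat ice -27.3→0.0 °C): 223.9 × 2.06 × 27.3 = 12592 J
q2 (melt at 0 °C): 223.9 × 336.0 = 75230 J
q3 (heat water 0.0→100.0 °C): 223.9 × 4.17 × 100.0 = 93366 J
q4 (vaporize at 100 °C): 223.9 × 2254.0 = 504671 J
q5 (heat steam 100.0→118.9 °C): 223.9 × 1.96 × 18.9 = 8294 J
Total: 12592 + 75230 + 93366 + 504671 + 8294 = 694153 J = 694 kJ

q = 694 kJ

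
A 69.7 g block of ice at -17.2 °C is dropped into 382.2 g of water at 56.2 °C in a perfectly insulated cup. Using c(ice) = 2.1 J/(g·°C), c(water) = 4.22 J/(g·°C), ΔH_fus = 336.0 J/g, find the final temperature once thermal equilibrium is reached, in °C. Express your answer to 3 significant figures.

Heat to bring ice to 0 °C and melt it: q₁ = 69.7×2.1×17.2 + 69.7×336.0 = 25937 J
Heat the water can supply cooling to 0 °C: 382.2×4.22×56.2 = 90644.1 J > q₁, so all ice melts.
Energy balance: 382.2×4.22×(56.2 − T) = 25937 + 69.7×4.22×(T − 0)
1612.884(56.2 − T) = 25937 + 294.134 T
90644.1 − 25937 = 1907.018 T
T = 64707.1 / 1907.018 = 33.93 °C

T_f = 33.9 °C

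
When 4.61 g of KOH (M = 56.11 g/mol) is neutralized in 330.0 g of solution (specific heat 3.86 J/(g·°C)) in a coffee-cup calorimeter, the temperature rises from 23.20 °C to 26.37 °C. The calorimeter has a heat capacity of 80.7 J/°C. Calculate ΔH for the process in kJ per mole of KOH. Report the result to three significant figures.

|ΔT| = |26.37 − 23.20| = 3.17 °C
|q_surr| = (330.0 × 3.86 + 80.7) × 3.17 = 1354.5 × 3.17 = 4294 J
n(KOH) = 4.61 / 56.11 = 0.08216 mol
Temperature rose, so q_rxn = −|q_surr| = -4.294 kJ
ΔH = q_rxn / n = -52.26 kJ/mol

ΔH = -52.3 kJ/mol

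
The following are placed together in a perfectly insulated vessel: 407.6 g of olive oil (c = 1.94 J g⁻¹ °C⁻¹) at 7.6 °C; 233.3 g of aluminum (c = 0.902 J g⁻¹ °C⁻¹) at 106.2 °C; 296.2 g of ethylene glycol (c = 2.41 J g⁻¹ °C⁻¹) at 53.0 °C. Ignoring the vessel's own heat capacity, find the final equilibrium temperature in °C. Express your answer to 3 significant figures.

T_f = 38.6 °C

Σ mᵢcᵢ(T − Tᵢ) = 0  ⇒  T = Σ mᵢcᵢTᵢ / Σ mᵢcᵢ
Σ mᵢcᵢ = 407.6×1.94 + 233.3×0.902 + 296.2×2.41 = 1715.0226
Σ mᵢcᵢTᵢ = 790.744×7.6 + 210.4366×106.2 + 713.842×53.0 = 66192
T = 66192 / 1715.0226 = 38.60 °C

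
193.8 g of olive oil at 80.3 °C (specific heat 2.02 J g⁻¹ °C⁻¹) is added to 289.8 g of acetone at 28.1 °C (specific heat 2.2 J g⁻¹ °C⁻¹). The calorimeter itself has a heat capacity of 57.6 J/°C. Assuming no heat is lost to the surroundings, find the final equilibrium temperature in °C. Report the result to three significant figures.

Heat lost by olive oil = heat gained by acetone + calorimeter.
(193.8)(2.02)(80.3 − T) = [(289.8)(2.2) + 57.6](T − 28.1)
391.476 (80.3 − T) = 695.16 (T − 28.1)
31436 − 391.476 T = 695.16 T − 19534
50970 = 1086.636 T
T = 46.91 °C

T_f = 46.9 °C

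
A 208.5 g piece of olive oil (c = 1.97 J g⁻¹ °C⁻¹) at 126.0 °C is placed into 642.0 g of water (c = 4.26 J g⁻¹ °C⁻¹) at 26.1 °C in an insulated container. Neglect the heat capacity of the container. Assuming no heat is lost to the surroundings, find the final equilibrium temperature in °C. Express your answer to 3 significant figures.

Heat lost by olive oil = heat gained by water.
(208.5)(1.97)(126.0 − T) = (642.0)(4.26)(T − 26.1)
410.745 (126.0 − T) = 2734.92 (T − 26.1)
51754 − 410.745 T = 2734.92 T − 71381
123135 = 3145.665 T
T = 39.14 °C

T_f = 39.1 °C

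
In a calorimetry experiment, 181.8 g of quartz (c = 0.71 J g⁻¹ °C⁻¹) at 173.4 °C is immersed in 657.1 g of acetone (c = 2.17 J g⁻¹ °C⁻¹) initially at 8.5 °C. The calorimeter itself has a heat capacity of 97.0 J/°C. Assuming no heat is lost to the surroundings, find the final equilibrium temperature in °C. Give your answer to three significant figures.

T_f = 21.4 °C

Heat lost by quartz = heat gained by acetone + calorimeter.
(181.8)(0.71)(173.4 − T) = [(657.1)(2.17) + 97.0](T − 8.5)
129.078 (173.4 − T) = 1522.907 (T − 8.5)
22382 − 129.078 T = 1522.907 T − 12945
35327 = 1651.985 T
T = 21.38 °C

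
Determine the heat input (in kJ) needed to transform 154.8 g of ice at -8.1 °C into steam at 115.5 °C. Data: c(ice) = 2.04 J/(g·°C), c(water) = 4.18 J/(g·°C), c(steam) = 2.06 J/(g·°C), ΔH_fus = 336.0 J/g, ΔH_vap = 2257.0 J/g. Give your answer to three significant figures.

q1 (heat ice -8.1→0.0 °C): 154.8 × 2.04 × 8.1 = 2558 J
q2 (melt at 0 °C): 154.8 × 336.0 = 52013 J
q3 (heat water 0.0→100.0 °C): 154.8 × 4.18 × 100.0 = 64706 J
q4 (vaporize at 100 °C): 154.8 × 2257.0 = 349384 J
q5 (heat steam 100.0→115.5 °C): 154.8 × 2.06 × 15.5 = 4943 J
Total: 2558 + 52013 + 64706 + 349384 + 4943 = 473604 J = 474 kJ

q = 474 kJ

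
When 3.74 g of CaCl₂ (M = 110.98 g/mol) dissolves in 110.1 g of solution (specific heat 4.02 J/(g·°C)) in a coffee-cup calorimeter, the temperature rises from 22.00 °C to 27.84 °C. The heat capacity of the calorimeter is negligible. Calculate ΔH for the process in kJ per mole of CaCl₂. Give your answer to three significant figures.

|ΔT| = |27.84 − 22.00| = 5.84 °C
|q_surr| = (110.1 × 4.02) × 5.84 = 442.602 × 5.84 = 2585 J
n(CaCl₂) = 3.74 / 110.98 = 0.03370 mol
Temperature rose, so q_rxn = −|q_surr| = -2.585 kJ
ΔH = q_rxn / n = -76.71 kJ/mol

ΔH = -76.7 kJ/mol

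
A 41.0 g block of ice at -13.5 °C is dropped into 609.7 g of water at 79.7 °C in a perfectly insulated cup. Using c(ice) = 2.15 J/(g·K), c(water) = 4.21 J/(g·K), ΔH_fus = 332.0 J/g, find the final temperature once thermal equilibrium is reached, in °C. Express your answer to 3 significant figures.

Heat to bring ice to 0 °C and melt it: q₁ = 41.0×2.15×13.5 + 41.0×332.0 = 14802 J
Heat the water can supply cooling to 0 °C: 609.7×4.21×79.7 = 204577 J > q₁, so all ice melts.
Energy balance: 609.7×4.21×(79.7 − T) = 14802 + 41.0×4.21×(T − 0)
2566.837(79.7 − T) = 14802 + 172.61 T
204577 − 14802 = 2739.447 T
T = 189775 / 2739.447 = 69.27 °C

T_f = 69.3 °C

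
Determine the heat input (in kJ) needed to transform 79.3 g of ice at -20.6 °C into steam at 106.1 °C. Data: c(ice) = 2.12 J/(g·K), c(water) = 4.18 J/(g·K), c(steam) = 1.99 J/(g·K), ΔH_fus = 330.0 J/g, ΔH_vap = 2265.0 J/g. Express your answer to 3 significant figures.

q = 243 kJ

q1 (heat ice -20.6→0.0 °C): 79.3 × 2.12 × 20.6 = 3463 J
q2 (melt at 0 °C): 79.3 × 330.0 = 26169 J
q3 (heat water 0.0→100.0 °C): 79.3 × 4.18 × 100.0 = 33147 J
q4 (vaporize at 100 °C): 79.3 × 2265.0 = 179615 J
q5 (heat steam 100.0→106.1 °C): 79.3 × 1.99 × 6.1 = 963 J
Total: 3463 + 26169 + 33147 + 179615 + 963 = 243357 J = 243 kJ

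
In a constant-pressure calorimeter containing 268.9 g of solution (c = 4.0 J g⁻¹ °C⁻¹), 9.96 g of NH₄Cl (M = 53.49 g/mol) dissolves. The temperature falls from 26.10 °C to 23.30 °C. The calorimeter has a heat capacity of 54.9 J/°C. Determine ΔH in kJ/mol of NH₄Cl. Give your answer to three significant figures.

|ΔT| = |23.30 − 26.10| = 2.80 °C
|q_surr| = (268.9 × 4.0 + 54.9) × 2.80 = 1130.5 × 2.80 = 3165 J
n(NH₄Cl) = 9.96 / 53.49 = 0.1862 mol
Temperature fell, so q_rxn = +|q_surr| = 3.165 kJ
ΔH = q_rxn / n = 17.00 kJ/mol

ΔH = 17.0 kJ/mol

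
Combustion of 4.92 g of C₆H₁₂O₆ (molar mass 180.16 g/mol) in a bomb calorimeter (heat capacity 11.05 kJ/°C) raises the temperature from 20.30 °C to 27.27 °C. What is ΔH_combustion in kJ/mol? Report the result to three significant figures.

ΔH = -2820 kJ/mol

ΔT = 27.27 − 20.30 = 6.97 °C
q_cal = C_cal × ΔT = 11.05 × 6.97 = 77.0185 kJ
n = 4.92 / 180.16 = 0.02731 mol
q_rxn = −q_cal = -77.0185 kJ
ΔH = -77.0185 / 0.02731 = -2820 kJ/mol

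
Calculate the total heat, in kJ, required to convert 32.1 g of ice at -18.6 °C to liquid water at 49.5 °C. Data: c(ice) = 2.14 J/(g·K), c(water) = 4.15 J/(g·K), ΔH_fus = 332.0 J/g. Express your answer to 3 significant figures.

q1 (heat ice -18.6→0.0 °C): 32.1 × 2.14 × 18.6 = 1278 J
q2 (melt at 0 °C): 32.1 × 332.0 = 10657 J
q3 (heat water 0.0→49.5 °C): 32.1 × 4.15 × 49.5 = 6594 J
Total: 1278 + 10657 + 6594 = 18529 J = 18.5 kJ

q = 18.5 kJ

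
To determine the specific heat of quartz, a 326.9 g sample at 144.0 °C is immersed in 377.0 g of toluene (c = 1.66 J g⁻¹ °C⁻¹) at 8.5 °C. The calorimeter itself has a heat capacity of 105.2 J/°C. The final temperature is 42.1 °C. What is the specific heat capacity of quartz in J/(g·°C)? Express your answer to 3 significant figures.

c = 0.737 J/(g·°C)

q_gained = (377.0 × 1.66 + 105.2) × (42.1 − 8.5) = 24560 J
q_lost = 326.9 × c × (144.0 − 42.1) = 33311.11 c
Set equal: c = 24560 / 33311.11 = 0.737 J/(g·°C)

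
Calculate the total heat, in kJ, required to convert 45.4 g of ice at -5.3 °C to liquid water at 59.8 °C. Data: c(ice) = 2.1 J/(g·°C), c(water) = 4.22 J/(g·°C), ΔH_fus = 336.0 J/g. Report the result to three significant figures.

q = 27.2 kJ

q1 (heat ice -5.3→0.0 °C): 45.4 × 2.1 × 5.3 = 505 J
q2 (melt at 0 °C): 45.4 × 336.0 = 15254 J
q3 (heat water 0.0→59.8 °C): 45.4 × 4.22 × 59.8 = 11457 J
Total: 505 + 15254 + 11457 = 27216 J = 27.2 kJ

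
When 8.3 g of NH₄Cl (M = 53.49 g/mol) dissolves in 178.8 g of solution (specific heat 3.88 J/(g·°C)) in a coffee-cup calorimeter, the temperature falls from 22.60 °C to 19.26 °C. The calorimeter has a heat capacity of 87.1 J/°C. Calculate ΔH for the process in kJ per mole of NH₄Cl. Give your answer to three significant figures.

ΔH = 16.8 kJ/mol

|ΔT| = |19.26 − 22.60| = 3.34 °C
|q_surr| = (178.8 × 3.88 + 87.1) × 3.34 = 780.844 × 3.34 = 2608 J
n(NH₄Cl) = 8.3 / 53.49 = 0.1552 mol
Temperature fell, so q_rxn = +|q_surr| = 2.608 kJ
ΔH = q_rxn / n = 16.80 kJ/mol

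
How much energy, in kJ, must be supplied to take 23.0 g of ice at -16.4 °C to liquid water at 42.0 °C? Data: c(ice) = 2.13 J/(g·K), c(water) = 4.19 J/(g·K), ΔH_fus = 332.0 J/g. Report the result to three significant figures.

q1 (heat ice -16.4→0.0 °C): 23.0 × 2.13 × 16.4 = 803 J
q2 (melt at 0 °C): 23.0 × 332.0 = 7636 J
q3 (heat water 0.0→42.0 °C): 23.0 × 4.19 × 42.0 = 4048 J
Total: 803 + 7636 + 4048 = 12487 J = 12.5 kJ

q = 12.5 kJ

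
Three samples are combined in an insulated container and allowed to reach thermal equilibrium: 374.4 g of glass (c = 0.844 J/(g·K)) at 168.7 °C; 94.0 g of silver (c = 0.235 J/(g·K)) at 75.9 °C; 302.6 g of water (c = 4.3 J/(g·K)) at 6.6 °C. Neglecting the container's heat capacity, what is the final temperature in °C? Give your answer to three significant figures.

Σ mᵢcᵢ(T − Tᵢ) = 0  ⇒  T = Σ mᵢcᵢTᵢ / Σ mᵢcᵢ
Σ mᵢcᵢ = 374.4×0.844 + 94.0×0.235 + 302.6×4.3 = 1639.2636
Σ mᵢcᵢTᵢ = 315.9936×168.7 + 22.09×75.9 + 1301.18×6.6 = 63573
T = 63573 / 1639.2636 = 38.78 °C

T_f = 38.8 °C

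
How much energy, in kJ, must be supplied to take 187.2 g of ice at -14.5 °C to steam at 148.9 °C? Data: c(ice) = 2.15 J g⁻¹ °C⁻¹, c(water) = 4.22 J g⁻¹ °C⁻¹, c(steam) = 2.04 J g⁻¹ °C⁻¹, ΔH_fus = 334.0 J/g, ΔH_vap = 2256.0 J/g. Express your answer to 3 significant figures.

q1 (heat ice -14.5→0.0 °C): 187.2 × 2.15 × 14.5 = 5836 J
q2 (melt at 0 °C): 187.2 × 334.0 = 62525 J
q3 (heat water 0.0→100.0 °C): 187.2 × 4.22 × 100.0 = 78998 J
q4 (vaporize at 100 °C): 187.2 × 2256.0 = 422323 J
q5 (heat steam 100.0→148.9 °C): 187.2 × 2.04 × 48.9 = 18674 J
Total: 5836 + 62525 + 78998 + 422323 + 18674 = 588356 J = 588 kJ

q = 588 kJ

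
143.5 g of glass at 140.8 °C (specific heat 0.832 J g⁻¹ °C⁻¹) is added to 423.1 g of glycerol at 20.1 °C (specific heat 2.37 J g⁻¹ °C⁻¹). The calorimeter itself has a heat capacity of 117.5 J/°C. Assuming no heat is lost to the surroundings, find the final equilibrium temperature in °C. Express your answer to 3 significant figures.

T_f = 31.7 °C

Heat lost by glass = heat gained by glycerol + calorimeter.
(143.5)(0.832)(140.8 − T) = [(423.1)(2.37) + 117.5](T − 20.1)
119.392 (140.8 − T) = 1120.247 (T − 20.1)
16810 − 119.392 T = 1120.247 T − 22517
39327 = 1239.639 T
T = 31.72 °C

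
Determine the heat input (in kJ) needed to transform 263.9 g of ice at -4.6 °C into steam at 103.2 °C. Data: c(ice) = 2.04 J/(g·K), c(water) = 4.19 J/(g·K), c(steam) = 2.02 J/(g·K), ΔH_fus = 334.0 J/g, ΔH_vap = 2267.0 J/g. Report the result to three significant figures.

q = 801 kJ

q1 (heat ice -4.6→0.0 °C): 263.9 × 2.04 × 4.6 = 2476 J
q2 (melt at 0 °C): 263.9 × 334.0 = 88143 J
q3 (heat water 0.0→100.0 °C): 263.9 × 4.19 × 100.0 = 110574 J
q4 (vaporize at 100 °C): 263.9 × 2267.0 = 598261 J
q5 (heat steam 100.0→103.2 °C): 263.9 × 2.02 × 3.2 = 1706 J
Total: 2476 + 88143 + 110574 + 598261 + 1706 = 801160 J = 801 kJ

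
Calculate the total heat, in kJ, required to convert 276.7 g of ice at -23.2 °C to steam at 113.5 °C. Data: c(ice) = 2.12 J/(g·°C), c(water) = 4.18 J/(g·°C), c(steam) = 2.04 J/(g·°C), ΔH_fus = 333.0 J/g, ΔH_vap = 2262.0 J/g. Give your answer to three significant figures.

q1 (heat ice -23.2→0.0 °C): 276.7 × 2.12 × 23.2 = 13609 J
q2 (melt at 0 °C): 276.7 × 333.0 = 92141 J
q3 (heat water 0.0→100.0 °C): 276.7 × 4.18 × 100.0 = 115661 J
q4 (vaporize at 100 °C): 276.7 × 2262.0 = 625895 J
q5 (heat steam 100.0→113.5 °C): 276.7 × 2.04 × 13.5 = 7620 J
Total: 13609 + 92141 + 115661 + 625895 + 7620 = 854926 J = 855 kJ

q = 855 kJ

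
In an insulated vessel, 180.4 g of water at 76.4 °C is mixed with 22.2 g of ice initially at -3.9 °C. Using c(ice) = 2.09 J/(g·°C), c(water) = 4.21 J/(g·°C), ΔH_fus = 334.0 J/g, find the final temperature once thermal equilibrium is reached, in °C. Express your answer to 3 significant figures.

T_f = 59.1 °C

Heat to bring ice to 0 °C and melt it: q₁ = 22.2×2.09×3.9 + 22.2×334.0 = 7595.8 J
Heat the water can supply cooling to 0 °C: 180.4×4.21×76.4 = 58024.6 J > q₁, so all ice melts.
Energy balance: 180.4×4.21×(76.4 − T) = 7595.8 + 22.2×4.21×(T − 0)
759.484(76.4 − T) = 7595.8 + 93.462 T
58024.6 − 7595.8 = 852.946 T
T = 50428.8 / 852.946 = 59.12 °C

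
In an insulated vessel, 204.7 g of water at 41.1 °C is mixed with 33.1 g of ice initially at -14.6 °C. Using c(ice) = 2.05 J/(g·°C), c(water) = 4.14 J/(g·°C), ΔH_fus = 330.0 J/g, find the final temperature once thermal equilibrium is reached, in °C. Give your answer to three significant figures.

Heat to bring ice to 0 °C and melt it: q₁ = 33.1×2.05×14.6 + 33.1×330.0 = 11914 J
Heat the water can supply cooling to 0 °C: 204.7×4.14×41.1 = 34830.5 J > q₁, so all ice melts.
Energy balance: 204.7×4.14×(41.1 − T) = 11914 + 33.1×4.14×(T − 0)
847.458(41.1 − T) = 11914 + 137.034 T
34830.5 − 11914 = 984.492 T
T = 22916.5 / 984.492 = 23.28 °C

T_f = 23.3 °C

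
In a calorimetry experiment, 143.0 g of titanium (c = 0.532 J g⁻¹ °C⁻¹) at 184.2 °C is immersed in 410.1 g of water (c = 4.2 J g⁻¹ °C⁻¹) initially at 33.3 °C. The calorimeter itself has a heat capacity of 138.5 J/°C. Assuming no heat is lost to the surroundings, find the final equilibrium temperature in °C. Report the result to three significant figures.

T_f = 39.2 °C

Heat lost by titanium = heat gained by water + calorimeter.
(143.0)(0.532)(184.2 − T) = [(410.1)(4.2) + 138.5](T − 33.3)
76.076 (184.2 − T) = 1860.92 (T − 33.3)
14013 − 76.076 T = 1860.92 T − 61969
75982 = 1936.996 T
T = 39.23 °C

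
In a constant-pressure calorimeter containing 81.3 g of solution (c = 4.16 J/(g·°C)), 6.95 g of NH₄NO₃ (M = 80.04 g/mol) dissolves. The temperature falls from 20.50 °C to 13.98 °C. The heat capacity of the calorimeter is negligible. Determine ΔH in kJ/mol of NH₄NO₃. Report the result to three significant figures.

ΔH = 25.4 kJ/mol

|ΔT| = |13.98 − 20.50| = 6.52 °C
|q_surr| = (81.3 × 4.16) × 6.52 = 338.208 × 6.52 = 2205 J
n(NH₄NO₃) = 6.95 / 80.04 = 0.08683 mol
Temperature fell, so q_rxn = +|q_surr| = 2.205 kJ
ΔH = q_rxn / n = 25.39 kJ/mol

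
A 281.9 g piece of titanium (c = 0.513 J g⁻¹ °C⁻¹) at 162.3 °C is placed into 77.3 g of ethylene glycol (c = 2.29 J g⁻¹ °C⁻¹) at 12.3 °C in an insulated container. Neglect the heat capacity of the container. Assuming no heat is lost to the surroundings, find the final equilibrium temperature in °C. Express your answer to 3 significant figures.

Heat lost by titanium = heat gained by ethylene glycol.
(281.9)(0.513)(162.3 − T) = (77.3)(2.29)(T − 12.3)
144.6147 (162.3 − T) = 177.017 (T − 12.3)
23471 − 144.6147 T = 177.017 T − 2177.3
25648.3 = 321.6317 T
T = 79.74 °C

T_f = 79.7 °C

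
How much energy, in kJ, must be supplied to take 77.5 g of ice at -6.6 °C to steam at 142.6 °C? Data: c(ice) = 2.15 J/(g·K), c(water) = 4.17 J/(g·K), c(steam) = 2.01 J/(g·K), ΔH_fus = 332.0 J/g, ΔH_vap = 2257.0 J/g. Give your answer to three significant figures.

q1 (heat ice -6.6→0.0 °C): 77.5 × 2.15 × 6.6 = 1100 J
q2 (melt at 0 °C): 77.5 × 332.0 = 25730 J
q3 (heat water 0.0→100.0 °C): 77.5 × 4.17 × 100.0 = 32318 J
q4 (vaporize at 100 °C): 77.5 × 2257.0 = 174918 J
q5 (heat steam 100.0→142.6 °C): 77.5 × 2.01 × 42.6 = 6636 J
Total: 1100 + 25730 + 32318 + 174918 + 6636 = 240702 J = 241 kJ

q = 241 kJ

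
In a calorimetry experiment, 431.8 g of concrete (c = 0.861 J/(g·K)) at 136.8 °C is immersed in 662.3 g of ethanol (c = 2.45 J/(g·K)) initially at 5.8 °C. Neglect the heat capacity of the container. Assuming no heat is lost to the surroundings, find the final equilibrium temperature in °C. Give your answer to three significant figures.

Heat lost by concrete = heat gained by ethanol.
(431.8)(0.861)(136.8 − T) = (662.3)(2.45)(T − 5.8)
371.7798 (136.8 − T) = 1622.635 (T − 5.8)
50859 − 371.7798 T = 1622.635 T − 9411.3
60270.3 = 1994.4148 T
T = 30.22 °C

T_f = 30.2 °C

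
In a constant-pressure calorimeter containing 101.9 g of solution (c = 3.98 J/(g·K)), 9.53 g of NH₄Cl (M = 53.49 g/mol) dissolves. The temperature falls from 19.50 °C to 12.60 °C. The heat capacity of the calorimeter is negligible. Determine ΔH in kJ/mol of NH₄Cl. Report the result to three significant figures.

|ΔT| = |12.60 − 19.50| = 6.90 °C
|q_surr| = (101.9 × 3.98) × 6.90 = 405.562 × 6.90 = 2798 J
n(NH₄Cl) = 9.53 / 53.49 = 0.1782 mol
Temperature fell, so q_rxn = +|q_surr| = 2.798 kJ
ΔH = q_rxn / n = 15.70 kJ/mol

ΔH = 15.7 kJ/mol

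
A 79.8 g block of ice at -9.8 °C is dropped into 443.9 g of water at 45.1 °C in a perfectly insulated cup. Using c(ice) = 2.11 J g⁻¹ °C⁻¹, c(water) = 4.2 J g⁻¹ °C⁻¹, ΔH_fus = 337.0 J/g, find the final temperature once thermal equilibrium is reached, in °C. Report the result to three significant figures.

Heat to bring ice to 0 °C and melt it: q₁ = 79.8×2.11×9.8 + 79.8×337.0 = 28543 J
Heat the water can supply cooling to 0 °C: 443.9×4.2×45.1 = 84083.5 J > q₁, so all ice melts.
Energy balance: 443.9×4.2×(45.1 − T) = 28543 + 79.8×4.2×(T − 0)
1864.38(45.1 − T) = 28543 + 335.16 T
84083.5 − 28543 = 2199.54 T
T = 55540.5 / 2199.54 = 25.25 °C

T_f = 25.3 °C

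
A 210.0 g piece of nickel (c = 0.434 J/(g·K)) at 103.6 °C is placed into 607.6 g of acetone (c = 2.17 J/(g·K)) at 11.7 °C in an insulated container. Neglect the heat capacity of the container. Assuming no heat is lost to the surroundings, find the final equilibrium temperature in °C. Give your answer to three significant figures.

T_f = 17.6 °C

Heat lost by nickel = heat gained by acetone.
(210.0)(0.434)(103.6 − T) = (607.6)(2.17)(T − 11.7)
91.14 (103.6 − T) = 1318.492 (T − 11.7)
9442.1 − 91.14 T = 1318.492 T − 15426
24868.1 = 1409.632 T
T = 17.64 °C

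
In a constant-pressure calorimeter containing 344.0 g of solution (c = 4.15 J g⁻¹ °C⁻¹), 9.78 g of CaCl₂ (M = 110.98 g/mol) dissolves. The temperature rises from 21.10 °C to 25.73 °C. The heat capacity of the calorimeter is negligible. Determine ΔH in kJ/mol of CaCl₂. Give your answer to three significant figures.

|ΔT| = |25.73 − 21.10| = 4.63 °C
|q_surr| = (344.0 × 4.15) × 4.63 = 1427.6 × 4.63 = 6610 J
n(CaCl₂) = 9.78 / 110.98 = 0.08812 mol
Temperature rose, so q_rxn = −|q_surr| = -6.610 kJ
ΔH = q_rxn / n = -75.01 kJ/mol

ΔH = -75.0 kJ/mol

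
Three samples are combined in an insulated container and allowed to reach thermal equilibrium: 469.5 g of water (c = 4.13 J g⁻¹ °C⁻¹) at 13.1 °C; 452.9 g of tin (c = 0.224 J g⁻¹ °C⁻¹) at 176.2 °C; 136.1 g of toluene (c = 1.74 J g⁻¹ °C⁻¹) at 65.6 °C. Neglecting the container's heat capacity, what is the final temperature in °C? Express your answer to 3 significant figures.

Σ mᵢcᵢ(T − Tᵢ) = 0  ⇒  T = Σ mᵢcᵢTᵢ / Σ mᵢcᵢ
Σ mᵢcᵢ = 469.5×4.13 + 452.9×0.224 + 136.1×1.74 = 2277.2986
Σ mᵢcᵢTᵢ = 1939.035×13.1 + 101.4496×176.2 + 236.814×65.6 = 58812
T = 58812 / 2277.2986 = 25.83 °C

T_f = 25.8 °C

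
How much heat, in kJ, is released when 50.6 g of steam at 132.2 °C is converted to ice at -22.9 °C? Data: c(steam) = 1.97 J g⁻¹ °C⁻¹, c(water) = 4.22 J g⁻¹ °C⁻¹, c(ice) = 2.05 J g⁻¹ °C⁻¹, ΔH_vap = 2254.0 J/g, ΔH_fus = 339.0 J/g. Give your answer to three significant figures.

q1 (cool steam 132.2→100 °C): 50.6 × 1.97 × 32.2 = 3210 J
q2 (condense at 100 °C): 50.6 × 2254.0 = 114052 J
q3 (cool water 100→0 °C): 50.6 × 4.22 × 100.0 = 21353 J
q4 (freeze at 0 °C): 50.6 × 339.0 = 17153 J
q5 (cool ice 0→-22.9 °C): 50.6 × 2.05 × 22.9 = 2375 J
Total: 3210 + 114052 + 21353 + 17153 + 2375 = 158143 J = 158 kJ

q = 158 kJ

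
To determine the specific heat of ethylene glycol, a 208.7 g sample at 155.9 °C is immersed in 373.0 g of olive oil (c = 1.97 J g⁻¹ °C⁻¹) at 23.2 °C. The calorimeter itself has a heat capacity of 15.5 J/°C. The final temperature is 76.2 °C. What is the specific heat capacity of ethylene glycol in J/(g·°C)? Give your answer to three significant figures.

q_gained = (373.0 × 1.97 + 15.5) × (76.2 − 23.2) = 39770 J
q_lost = 208.7 × c × (155.9 − 76.2) = 16633.39 c
Set equal: c = 39770 / 16633.39 = 2.39 J/(g·°C)

c = 2.39 J/(g·°C)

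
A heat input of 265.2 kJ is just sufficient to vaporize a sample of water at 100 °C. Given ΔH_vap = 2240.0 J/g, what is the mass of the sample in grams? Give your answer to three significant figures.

m = q / ΔH_vap = 265200 J / 2240.0 J/g = 118 g

m = 118 g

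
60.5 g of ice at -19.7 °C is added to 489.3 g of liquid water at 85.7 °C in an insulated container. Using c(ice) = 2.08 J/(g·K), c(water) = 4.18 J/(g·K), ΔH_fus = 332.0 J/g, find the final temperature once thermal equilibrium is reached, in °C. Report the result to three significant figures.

T_f = 66.5 °C

Heat to bring ice to 0 °C and melt it: q₁ = 60.5×2.08×19.7 + 60.5×332.0 = 22565 J
Heat the water can supply cooling to 0 °C: 489.3×4.18×85.7 = 175280 J > q₁, so all ice melts.
Energy balance: 489.3×4.18×(85.7 − T) = 22565 + 60.5×4.18×(T − 0)
2045.274(85.7 − T) = 22565 + 252.89 T
175280 − 22565 = 2298.164 T
T = 152715 / 2298.164 = 66.45 °C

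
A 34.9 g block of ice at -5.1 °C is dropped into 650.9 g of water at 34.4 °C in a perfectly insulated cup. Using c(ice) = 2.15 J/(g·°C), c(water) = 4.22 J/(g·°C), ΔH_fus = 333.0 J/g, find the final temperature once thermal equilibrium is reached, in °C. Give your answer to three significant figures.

Heat to bring ice to 0 °C and melt it: q₁ = 34.9×2.15×5.1 + 34.9×333.0 = 12004 J
Heat the water can supply cooling to 0 °C: 650.9×4.22×34.4 = 94489.9 J > q₁, so all ice melts.
Energy balance: 650.9×4.22×(34.4 − T) = 12004 + 34.9×4.22×(T − 0)
2746.798(34.4 − T) = 12004 + 147.278 T
94489.9 − 12004 = 2894.076 T
T = 82485.9 / 2894.076 = 28.50 °C

T_f = 28.5 °C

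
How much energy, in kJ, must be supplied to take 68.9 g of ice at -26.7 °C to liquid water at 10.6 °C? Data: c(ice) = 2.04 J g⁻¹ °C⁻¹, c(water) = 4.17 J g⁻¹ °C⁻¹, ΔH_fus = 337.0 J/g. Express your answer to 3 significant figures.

q = 30.0 kJ

q1 (heat ice -26.7→0.0 °C): 68.9 × 2.04 × 26.7 = 3753 J
q2 (melt at 0 °C): 68.9 × 337.0 = 23219 J
q3 (heat water 0.0→10.6 °C): 68.9 × 4.17 × 10.6 = 3046 J
Total: 3753 + 23219 + 3046 = 30018 J = 30.0 kJ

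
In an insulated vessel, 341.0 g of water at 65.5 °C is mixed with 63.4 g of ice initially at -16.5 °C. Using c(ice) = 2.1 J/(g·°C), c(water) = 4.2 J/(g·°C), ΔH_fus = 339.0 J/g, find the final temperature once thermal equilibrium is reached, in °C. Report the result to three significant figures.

Heat to bring ice to 0 °C and melt it: q₁ = 63.4×2.1×16.5 + 63.4×339.0 = 23689 J
Heat the water can supply cooling to 0 °C: 341.0×4.2×65.5 = 93809.1 J > q₁, so all ice melts.
Energy balance: 341.0×4.2×(65.5 − T) = 23689 + 63.4×4.2×(T − 0)
1432.2(65.5 − T) = 23689 + 266.28 T
93809.1 − 23689 = 1698.48 T
T = 70120.1 / 1698.48 = 41.28 °C

T_f = 41.3 °C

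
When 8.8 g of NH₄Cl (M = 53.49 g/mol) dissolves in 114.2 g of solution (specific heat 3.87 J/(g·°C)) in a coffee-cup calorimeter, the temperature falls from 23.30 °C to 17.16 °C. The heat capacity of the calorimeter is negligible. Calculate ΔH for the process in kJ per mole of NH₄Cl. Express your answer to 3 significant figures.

ΔH = 16.5 kJ/mol

|ΔT| = |17.16 − 23.30| = 6.14 °C
|q_surr| = (114.2 × 3.87) × 6.14 = 441.954 × 6.14 = 2714 J
n(NH₄Cl) = 8.8 / 53.49 = 0.1645 mol
Temperature fell, so q_rxn = +|q_surr| = 2.714 kJ
ΔH = q_rxn / n = 16.50 kJ/mol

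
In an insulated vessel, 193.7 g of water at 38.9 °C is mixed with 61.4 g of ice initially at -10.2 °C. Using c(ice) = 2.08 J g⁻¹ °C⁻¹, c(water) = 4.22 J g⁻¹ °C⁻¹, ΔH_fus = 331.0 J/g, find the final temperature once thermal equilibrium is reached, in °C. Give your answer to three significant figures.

Heat to bring ice to 0 °C and melt it: q₁ = 61.4×2.08×10.2 + 61.4×331.0 = 21626 J
Heat the water can supply cooling to 0 °C: 193.7×4.22×38.9 = 31797.4 J > q₁, so all ice melts.
Energy balance: 193.7×4.22×(38.9 − T) = 21626 + 61.4×4.22×(T − 0)
817.414(38.9 − T) = 21626 + 259.108 T
31797.4 − 21626 = 1076.522 T
T = 10171.4 / 1076.522 = 9.448 °C

T_f = 9.45 °C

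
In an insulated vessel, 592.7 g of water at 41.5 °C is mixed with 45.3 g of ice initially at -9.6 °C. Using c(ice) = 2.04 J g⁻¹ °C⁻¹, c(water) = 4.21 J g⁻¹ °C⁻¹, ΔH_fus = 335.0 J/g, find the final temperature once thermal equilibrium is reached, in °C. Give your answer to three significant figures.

Heat to bring ice to 0 °C and melt it: q₁ = 45.3×2.04×9.6 + 45.3×335.0 = 16063 J
Heat the water can supply cooling to 0 °C: 592.7×4.21×41.5 = 103554 J > q₁, so all ice melts.
Energy balance: 592.7×4.21×(41.5 − T) = 16063 + 45.3×4.21×(T − 0)
2495.267(41.5 − T) = 16063 + 190.713 T
103554 − 16063 = 2685.980 T
T = 87491 / 2685.980 = 32.57 °C

T_f = 32.6 °C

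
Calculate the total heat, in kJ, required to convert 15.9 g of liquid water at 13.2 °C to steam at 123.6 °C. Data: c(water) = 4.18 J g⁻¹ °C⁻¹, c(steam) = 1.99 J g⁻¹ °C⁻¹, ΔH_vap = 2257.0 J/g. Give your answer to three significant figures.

q1 (heat water 13.2→100.0 °C): 15.9 × 4.18 × 86.8 = 5769 J
q2 (vaporize at 100 °C): 15.9 × 2257.0 = 35886 J
q3 (heat steam 100.0→123.6 °C): 15.9 × 1.99 × 23.6 = 747 J
Total: 5769 + 35886 + 747 = 42402 J = 42.4 kJ

q = 42.4 kJ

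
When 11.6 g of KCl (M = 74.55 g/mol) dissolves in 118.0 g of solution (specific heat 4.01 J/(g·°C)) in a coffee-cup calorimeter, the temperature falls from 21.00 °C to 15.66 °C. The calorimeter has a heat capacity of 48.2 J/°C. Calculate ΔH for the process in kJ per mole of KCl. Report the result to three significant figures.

ΔH = 17.9 kJ/mol

|ΔT| = |15.66 − 21.00| = 5.34 °C
|q_surr| = (118.0 × 4.01 + 48.2) × 5.34 = 521.38 × 5.34 = 2784 J
n(KCl) = 11.6 / 74.55 = 0.1556 mol
Temperature fell, so q_rxn = +|q_surr| = 2.784 kJ
ΔH = q_rxn / n = 17.89 kJ/mol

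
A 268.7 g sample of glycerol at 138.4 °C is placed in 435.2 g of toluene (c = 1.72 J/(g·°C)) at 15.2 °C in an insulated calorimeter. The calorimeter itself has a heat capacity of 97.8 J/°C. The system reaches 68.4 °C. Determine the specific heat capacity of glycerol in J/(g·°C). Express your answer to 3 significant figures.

q_gained = (435.2 × 1.72 + 97.8) × (68.4 − 15.2) = 45030 J
q_lost = 268.7 × c × (138.4 − 68.4) = 18809 c
Set equal: c = 45030 / 18809 = 2.39 J/(g·°C)

c = 2.39 J/(g·°C)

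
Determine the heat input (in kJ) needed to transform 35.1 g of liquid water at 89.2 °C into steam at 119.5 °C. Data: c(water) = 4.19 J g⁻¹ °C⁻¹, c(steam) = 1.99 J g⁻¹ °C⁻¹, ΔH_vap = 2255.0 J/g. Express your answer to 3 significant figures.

q = 82.1 kJ

q1 (heat water 89.2→100.0 °C): 35.1 × 4.19 × 10.8 = 1588 J
q2 (vaporize at 100 °C): 35.1 × 2255.0 = 79151 J
q3 (heat steam 100.0→119.5 °C): 35.1 × 1.99 × 19.5 = 1362 J
Total: 1588 + 79151 + 1362 = 82101 J = 82.1 kJ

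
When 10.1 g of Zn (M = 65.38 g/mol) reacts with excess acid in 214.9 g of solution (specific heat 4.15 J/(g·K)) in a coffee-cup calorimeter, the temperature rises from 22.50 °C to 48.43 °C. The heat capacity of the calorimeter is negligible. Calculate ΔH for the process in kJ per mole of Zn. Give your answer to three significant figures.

|ΔT| = |48.43 − 22.50| = 25.93 °C
|q_surr| = (214.9 × 4.15) × 25.93 = 891.835 × 25.93 = 23130 J
n(Zn) = 10.1 / 65.38 = 0.1545 mol
Temperature rose, so q_rxn = −|q_surr| = -23.13 kJ
ΔH = q_rxn / n = -149.7 kJ/mol

ΔH = -150 kJ/mol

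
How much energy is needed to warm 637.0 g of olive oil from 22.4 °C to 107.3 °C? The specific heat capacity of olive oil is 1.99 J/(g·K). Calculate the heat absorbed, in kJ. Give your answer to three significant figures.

q = m c ΔT = 637.0 × 1.99 × (107.3 − 22.4)
q = 637.0 × 1.99 × 84.9 = 107600 J = 108 kJ

q = 108 kJ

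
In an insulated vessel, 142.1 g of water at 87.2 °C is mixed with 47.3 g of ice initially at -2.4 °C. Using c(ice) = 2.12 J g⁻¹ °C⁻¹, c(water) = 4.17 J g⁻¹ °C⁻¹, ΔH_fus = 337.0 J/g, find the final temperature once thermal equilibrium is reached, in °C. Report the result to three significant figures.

Heat to bring ice to 0 °C and melt it: q₁ = 47.3×2.12×2.4 + 47.3×337.0 = 16181 J
Heat the water can supply cooling to 0 °C: 142.1×4.17×87.2 = 51671.0 J > q₁, so all ice melts.
Energy balance: 142.1×4.17×(87.2 − T) = 16181 + 47.3×4.17×(T − 0)
592.557(87.2 − T) = 16181 + 197.241 T
51671.0 − 16181 = 789.798 T
T = 35490.0 / 789.798 = 44.94 °C

T_f = 44.9 °C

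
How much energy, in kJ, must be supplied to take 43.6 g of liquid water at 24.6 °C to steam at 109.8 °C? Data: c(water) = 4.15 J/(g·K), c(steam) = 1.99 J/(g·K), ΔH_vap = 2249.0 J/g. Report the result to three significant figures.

q = 113 kJ

q1 (heat water 24.6→100.0 °C): 43.6 × 4.15 × 75.4 = 13643 J
q2 (vaporize at 100 °C): 43.6 × 2249.0 = 98056 J
q3 (heat steam 100.0→109.8 °C): 43.6 × 1.99 × 9.8 = 850 J
Total: 13643 + 98056 + 850 = 112549 J = 113 kJ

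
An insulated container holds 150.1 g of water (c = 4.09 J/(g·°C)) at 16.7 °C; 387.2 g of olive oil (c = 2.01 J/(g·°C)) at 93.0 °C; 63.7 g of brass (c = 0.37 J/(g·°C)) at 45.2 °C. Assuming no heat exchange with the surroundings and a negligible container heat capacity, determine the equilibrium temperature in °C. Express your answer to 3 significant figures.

T_f = 59.1 °C

Σ mᵢcᵢ(T − Tᵢ) = 0  ⇒  T = Σ mᵢcᵢTᵢ / Σ mᵢcᵢ
Σ mᵢcᵢ = 150.1×4.09 + 387.2×2.01 + 63.7×0.37 = 1415.750
Σ mᵢcᵢTᵢ = 613.909×16.7 + 778.272×93.0 + 23.569×45.2 = 83697
T = 83697 / 1415.750 = 59.12 °C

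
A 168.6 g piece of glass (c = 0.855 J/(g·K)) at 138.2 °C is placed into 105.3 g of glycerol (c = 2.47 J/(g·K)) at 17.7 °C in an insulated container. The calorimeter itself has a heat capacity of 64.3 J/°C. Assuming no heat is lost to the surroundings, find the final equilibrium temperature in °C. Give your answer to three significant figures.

T_f = 54.8 °C

Heat lost by glass = heat gained by glycerol + calorimeter.
(168.6)(0.855)(138.2 − T) = [(105.3)(2.47) + 64.3](T − 17.7)
144.153 (138.2 − T) = 324.391 (T − 17.7)
19922 − 144.153 T = 324.391 T − 5741.7
25663.7 = 468.544 T
T = 54.77 °C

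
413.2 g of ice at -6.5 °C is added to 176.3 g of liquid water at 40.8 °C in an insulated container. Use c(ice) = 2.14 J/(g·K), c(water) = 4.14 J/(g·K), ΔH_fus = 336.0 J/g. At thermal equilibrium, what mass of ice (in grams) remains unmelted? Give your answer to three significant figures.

Heat to warm all ice to 0 °C: 413.2×2.14×6.5 = 5747.6 J
Heat released by water cooling to 0 °C: 176.3×4.14×40.8 = 29779 J
29779 J < 5747.6 + 413.2×336.0 = 144582.8 J, so not all ice melts; final T = 0 °C.
Heat left for melting: 29779 − 5747.6 = 24031.4 J
Mass melted = 24031.4 / 336.0 = 71.52 g
Ice remaining = 413.2 − 71.52 = 341.68 g

m_ice remaining = 342 g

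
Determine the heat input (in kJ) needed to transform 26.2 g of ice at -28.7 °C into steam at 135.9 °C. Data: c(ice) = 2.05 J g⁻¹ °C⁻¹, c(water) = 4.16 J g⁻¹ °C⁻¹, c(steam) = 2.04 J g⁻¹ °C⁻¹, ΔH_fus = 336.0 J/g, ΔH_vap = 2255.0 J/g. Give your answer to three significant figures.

q1 (heat ice -28.7→0.0 °C): 26.2 × 2.05 × 28.7 = 1541 J
q2 (melt at 0 °C): 26.2 × 336.0 = 8803 J
q3 (heat water 0.0→100.0 °C): 26.2 × 4.16 × 100.0 = 10899 J
q4 (vaporize at 100 °C): 26.2 × 2255.0 = 59081 J
q5 (heat steam 100.0→135.9 °C): 26.2 × 2.04 × 35.9 = 1919 J
Total: 1541 + 8803 + 10899 + 59081 + 1919 = 82243 J = 82.2 kJ

q = 82.2 kJ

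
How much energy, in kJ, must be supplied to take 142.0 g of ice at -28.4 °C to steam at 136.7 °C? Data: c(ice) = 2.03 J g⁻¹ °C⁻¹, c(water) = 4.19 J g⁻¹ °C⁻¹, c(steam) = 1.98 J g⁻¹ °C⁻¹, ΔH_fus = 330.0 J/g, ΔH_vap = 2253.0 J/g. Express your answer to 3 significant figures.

q1 (heat ice -28.4→0.0 °C): 142.0 × 2.03 × 28.4 = 8187 J
q2 (melt at 0 °C): 142.0 × 330.0 = 46860 J
q3 (heat water 0.0→100.0 °C): 142.0 × 4.19 × 100.0 = 59498 J
q4 (vaporize at 100 °C): 142.0 × 2253.0 = 319926 J
q5 (heat steam 100.0→136.7 °C): 142.0 × 1.98 × 36.7 = 10319 J
Total: 8187 + 46860 + 59498 + 319926 + 10319 = 444790 J = 445 kJ

q = 445 kJ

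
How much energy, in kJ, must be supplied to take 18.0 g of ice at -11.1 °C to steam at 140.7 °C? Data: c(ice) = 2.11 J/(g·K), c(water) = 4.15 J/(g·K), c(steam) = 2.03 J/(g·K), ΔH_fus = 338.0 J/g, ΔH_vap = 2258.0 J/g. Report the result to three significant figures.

q1 (heat ice -11.1→0.0 °C): 18.0 × 2.11 × 11.1 = 422 J
q2 (melt at 0 °C): 18.0 × 338.0 = 6084 J
q3 (heat water 0.0→100.0 °C): 18.0 × 4.15 × 100.0 = 7470 J
q4 (vaporize at 100 °C): 18.0 × 2258.0 = 40644 J
q5 (heat steam 100.0→140.7 °C): 18.0 × 2.03 × 40.7 = 1487 J
Total: 422 + 6084 + 7470 + 40644 + 1487 = 56107 J = 56.1 kJ

q = 56.1 kJ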